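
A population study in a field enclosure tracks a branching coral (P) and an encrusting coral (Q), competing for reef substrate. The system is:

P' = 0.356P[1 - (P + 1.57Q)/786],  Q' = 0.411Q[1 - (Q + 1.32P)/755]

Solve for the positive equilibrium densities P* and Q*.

Setting both brackets to zero gives the nullclines P + 1.57Q = 786 and 1.32P + Q = 755.
Substituting Q = 755 - 1.32P into the first: P(1 - 1.57·1.32) = 786 - 1.57·755.
So P* = -399/-1.07 = 372, and then Q* = 755 - 1.32·372 = 263.

P* ≈ 372, Q* ≈ 263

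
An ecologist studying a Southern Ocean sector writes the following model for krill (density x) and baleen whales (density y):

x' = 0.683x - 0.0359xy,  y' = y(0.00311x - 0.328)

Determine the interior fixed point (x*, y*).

x* ≈ 105, y* ≈ 19

Set dy/dt = 0 with y > 0: 0.00311x - 0.328 = 0, so x* = 0.328/0.00311 = 105.
Set dx/dt = 0 with x > 0: 0.683 - 0.0359y = 0, so y* = 0.683/0.0359 = 19.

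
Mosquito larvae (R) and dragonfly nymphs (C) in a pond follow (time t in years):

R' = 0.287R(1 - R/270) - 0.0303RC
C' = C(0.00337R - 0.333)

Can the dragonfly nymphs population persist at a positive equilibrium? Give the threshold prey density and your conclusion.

Threshold R = 98.8; K > 98.8, so yes, the predator persists.

The predator equation gives dC/dt > 0 only when R > 0.333/0.00337 = 98.8.
Without the predator, R → K = 270. Since 270 > 98.8, the predator can invade and persist.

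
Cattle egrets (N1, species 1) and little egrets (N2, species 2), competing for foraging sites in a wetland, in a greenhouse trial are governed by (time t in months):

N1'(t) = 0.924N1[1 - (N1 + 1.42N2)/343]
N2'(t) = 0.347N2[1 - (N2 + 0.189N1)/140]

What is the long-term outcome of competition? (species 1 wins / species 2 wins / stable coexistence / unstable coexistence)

Compare the nullcline intercepts: K1/α12 = 343/1.42 = 242 > K2 = 140; K2/α21 = 140/0.189 = 741 > K1 = 343.
Since both inequalities hold, each species can invade when rare, so the interior equilibrium is stable.

stable coexistence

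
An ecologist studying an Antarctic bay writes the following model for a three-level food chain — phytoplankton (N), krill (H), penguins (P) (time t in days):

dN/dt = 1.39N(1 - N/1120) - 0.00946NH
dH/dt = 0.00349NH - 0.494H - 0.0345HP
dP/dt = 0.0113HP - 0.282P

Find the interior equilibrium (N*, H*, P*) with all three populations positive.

From dP/dt = 0: 0.0113H* = 0.282, so H* = 25.
From dN/dt = 0: 1.39(1 - N*/1120) = 0.00946·25, giving N* = 1120·(1 - 0.17) = 930.
From dH/dt = 0: 0.00349·930 - 0.494 = 0.0345P*, so P* = 2.75/0.0345 = 79.7.

N* ≈ 930, H* ≈ 25, P* ≈ 79.7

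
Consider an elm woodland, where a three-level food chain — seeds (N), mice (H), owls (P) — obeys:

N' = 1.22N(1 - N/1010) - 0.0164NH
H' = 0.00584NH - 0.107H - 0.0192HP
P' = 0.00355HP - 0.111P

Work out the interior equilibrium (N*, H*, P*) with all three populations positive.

N* ≈ 585, H* ≈ 31.3, P* ≈ 173

From dP/dt = 0: 0.00355H* = 0.111, so H* = 31.3.
From dN/dt = 0: 1.22(1 - N*/1010) = 0.0164·31.3, giving N* = 1010·(1 - 0.42) = 585.
From dH/dt = 0: 0.00584·585 - 0.107 = 0.0192P*, so P* = 3.31/0.0192 = 173.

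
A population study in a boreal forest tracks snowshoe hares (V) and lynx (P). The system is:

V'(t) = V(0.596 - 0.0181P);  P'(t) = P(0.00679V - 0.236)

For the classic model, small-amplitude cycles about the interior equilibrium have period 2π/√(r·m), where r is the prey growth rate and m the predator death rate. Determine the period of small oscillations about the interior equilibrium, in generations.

T ≈ 16.8 generations

Here r = 0.596 and m = 0.236, so r·m = 0.141.
ω = √0.141 = 0.375 per generation, hence T = 2π/ω ≈ 16.8 generations.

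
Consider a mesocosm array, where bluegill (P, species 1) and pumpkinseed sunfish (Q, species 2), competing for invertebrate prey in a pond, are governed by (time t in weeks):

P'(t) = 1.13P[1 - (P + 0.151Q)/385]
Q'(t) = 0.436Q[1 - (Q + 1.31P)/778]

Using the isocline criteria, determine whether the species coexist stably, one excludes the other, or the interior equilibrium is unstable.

Compare the nullcline intercepts: K1/α12 = 385/0.151 = 2550 > K2 = 778; K2/α21 = 778/1.31 = 594 > K1 = 385.
Since both inequalities hold, each species can invade when rare, so the interior equilibrium is stable.

stable coexistence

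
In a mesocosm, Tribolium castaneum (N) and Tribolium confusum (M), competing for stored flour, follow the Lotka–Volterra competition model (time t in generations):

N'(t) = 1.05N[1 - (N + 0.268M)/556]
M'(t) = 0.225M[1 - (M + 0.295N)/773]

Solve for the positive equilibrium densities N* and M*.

N* ≈ 379, M* ≈ 661

Setting both brackets to zero gives the nullclines N + 0.268M = 556 and 0.295N + M = 773.
Substituting M = 773 - 0.295N into the first: N(1 - 0.268·0.295) = 556 - 0.268·773.
So N* = 349/0.921 = 379, and then M* = 773 - 0.295·379 = 661.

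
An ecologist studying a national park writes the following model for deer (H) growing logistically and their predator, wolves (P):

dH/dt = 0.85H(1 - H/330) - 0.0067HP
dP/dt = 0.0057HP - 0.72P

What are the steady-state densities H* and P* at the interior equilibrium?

H* ≈ 126, P* ≈ 78.3

From dP/dt = 0 with P > 0: 0.0057H* = 0.72, so H* = 126.
Substitute into dH/dt = 0: 0.85(1 - 126/330) = 0.0067P*.
The bracket is 0.617, giving P* = 0.525/0.0067 = 78.3.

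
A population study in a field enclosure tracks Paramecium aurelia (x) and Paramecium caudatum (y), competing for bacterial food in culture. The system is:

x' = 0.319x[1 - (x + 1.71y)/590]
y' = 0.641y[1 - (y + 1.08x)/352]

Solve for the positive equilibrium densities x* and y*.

Setting both brackets to zero gives the nullclines x + 1.71y = 590 and 1.08x + y = 352.
Substituting y = 352 - 1.08x into the first: x(1 - 1.71·1.08) = 590 - 1.71·352.
So x* = -11.9/-0.847 = 14.1, and then y* = 352 - 1.08·14.1 = 337.

x* ≈ 14.1, y* ≈ 337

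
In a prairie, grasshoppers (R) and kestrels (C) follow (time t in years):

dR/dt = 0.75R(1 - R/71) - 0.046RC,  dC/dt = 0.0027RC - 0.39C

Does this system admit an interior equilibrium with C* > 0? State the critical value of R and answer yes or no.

Threshold R = 144; K < 144, so no, the predator goes extinct.

The predator equation gives dC/dt > 0 only when R > 0.39/0.0027 = 144.
Without the predator, R → K = 71. Since 71 < 144, the predator cannot invade.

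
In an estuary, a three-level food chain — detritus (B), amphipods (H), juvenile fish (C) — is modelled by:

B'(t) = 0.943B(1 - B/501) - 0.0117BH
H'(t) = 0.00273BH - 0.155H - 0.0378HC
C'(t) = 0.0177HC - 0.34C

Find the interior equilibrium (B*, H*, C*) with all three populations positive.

B* ≈ 382, H* ≈ 19.2, C* ≈ 23.5

From dC/dt = 0: 0.0177H* = 0.34, so H* = 19.2.
From dB/dt = 0: 0.943(1 - B*/501) = 0.0117·19.2, giving B* = 501·(1 - 0.238) = 382.
From dH/dt = 0: 0.00273·382 - 0.155 = 0.0378C*, so C* = 0.887/0.0378 = 23.5.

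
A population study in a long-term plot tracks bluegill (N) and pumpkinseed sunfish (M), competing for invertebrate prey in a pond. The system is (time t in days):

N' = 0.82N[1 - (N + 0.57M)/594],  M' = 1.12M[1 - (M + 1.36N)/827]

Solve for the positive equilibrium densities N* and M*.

N* ≈ 545, M* ≈ 85.2

Setting both brackets to zero gives the nullclines N + 0.57M = 594 and 1.36N + M = 827.
Substituting M = 827 - 1.36N into the first: N(1 - 0.57·1.36) = 594 - 0.57·827.
So N* = 123/0.225 = 545, and then M* = 827 - 1.36·545 = 85.2.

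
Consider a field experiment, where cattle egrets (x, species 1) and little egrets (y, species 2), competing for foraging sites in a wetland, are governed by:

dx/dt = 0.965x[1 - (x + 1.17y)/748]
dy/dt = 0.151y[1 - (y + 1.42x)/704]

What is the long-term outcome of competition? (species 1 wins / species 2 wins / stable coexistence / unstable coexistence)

Compare the nullcline intercepts: K1/α12 = 748/1.17 = 639 < K2 = 704; K2/α21 = 704/1.42 = 496 < K1 = 748.
Since both are reversed, neither can invade when rare; the interior point is a saddle.

unstable coexistence (outcome depends on initial conditions)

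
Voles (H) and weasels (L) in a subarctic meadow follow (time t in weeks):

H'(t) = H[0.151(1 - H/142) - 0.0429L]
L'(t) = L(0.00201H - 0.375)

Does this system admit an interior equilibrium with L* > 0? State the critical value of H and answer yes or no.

The predator equation gives dL/dt > 0 only when H > 0.375/0.00201 = 187.
Without the predator, H → K = 142. Since 142 < 187, the predator cannot invade.

Threshold H = 187; K < 187, so no, the predator goes extinct.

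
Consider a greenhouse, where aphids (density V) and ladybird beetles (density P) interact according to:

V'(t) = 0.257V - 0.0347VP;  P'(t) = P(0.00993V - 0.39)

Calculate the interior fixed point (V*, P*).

Set dP/dt = 0 with P > 0: 0.00993V - 0.39 = 0, so V* = 0.39/0.00993 = 39.3.
Set dV/dt = 0 with V > 0: 0.257 - 0.0347P = 0, so P* = 0.257/0.0347 = 7.41.

V* ≈ 39.3, P* ≈ 7.41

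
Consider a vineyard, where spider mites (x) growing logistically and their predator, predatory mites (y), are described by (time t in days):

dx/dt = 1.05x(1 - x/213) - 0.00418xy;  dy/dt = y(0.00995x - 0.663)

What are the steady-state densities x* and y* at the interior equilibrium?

From dy/dt = 0 with y > 0: 0.00995x* = 0.663, so x* = 66.6.
Substitute into dx/dt = 0: 1.05(1 - 66.6/213) = 0.00418y*.
The bracket is 0.687, giving y* = 0.722/0.00418 = 173.

x* ≈ 66.6, y* ≈ 173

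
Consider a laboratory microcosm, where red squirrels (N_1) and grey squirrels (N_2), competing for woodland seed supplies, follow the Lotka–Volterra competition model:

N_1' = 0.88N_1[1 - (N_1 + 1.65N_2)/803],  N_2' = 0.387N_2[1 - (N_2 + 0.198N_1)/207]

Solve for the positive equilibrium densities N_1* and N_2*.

Setting both brackets to zero gives the nullclines N_1 + 1.65N_2 = 803 and 0.198N_1 + N_2 = 207.
Substituting N_2 = 207 - 0.198N_1 into the first: N_1(1 - 1.65·0.198) = 803 - 1.65·207.
So N_1* = 461/0.673 = 685, and then N_2* = 207 - 0.198·685 = 71.3.

N_1* ≈ 685, N_2* ≈ 71.3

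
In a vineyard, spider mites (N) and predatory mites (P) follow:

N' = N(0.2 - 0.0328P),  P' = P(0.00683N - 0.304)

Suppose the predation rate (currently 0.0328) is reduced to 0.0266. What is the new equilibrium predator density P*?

At the interior fixed point, setting dN/dt = 0 with N > 0 fixes P* = (prey growth rate)/(NP coefficient) — independent of the other coefficients.
With the change, P* = 0.2/0.0266 = 7.52; it rises from 6.1.

P* ≈ 7.52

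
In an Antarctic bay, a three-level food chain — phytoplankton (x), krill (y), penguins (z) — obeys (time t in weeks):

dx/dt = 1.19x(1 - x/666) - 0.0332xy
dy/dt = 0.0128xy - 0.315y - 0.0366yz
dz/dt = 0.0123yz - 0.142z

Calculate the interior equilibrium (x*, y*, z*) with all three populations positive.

From dz/dt = 0: 0.0123y* = 0.142, so y* = 11.5.
From dx/dt = 0: 1.19(1 - x*/666) = 0.0332·11.5, giving x* = 666·(1 - 0.322) = 451.
From dy/dt = 0: 0.0128·451 - 0.315 = 0.0366z*, so z* = 5.46/0.0366 = 149.

x* ≈ 451, y* ≈ 11.5, z* ≈ 149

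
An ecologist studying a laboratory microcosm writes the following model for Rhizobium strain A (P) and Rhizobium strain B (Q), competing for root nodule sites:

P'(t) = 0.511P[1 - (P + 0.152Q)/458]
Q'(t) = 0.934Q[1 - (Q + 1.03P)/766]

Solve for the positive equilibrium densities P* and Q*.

Setting both brackets to zero gives the nullclines P + 0.152Q = 458 and 1.03P + Q = 766.
Substituting Q = 766 - 1.03P into the first: P(1 - 0.152·1.03) = 458 - 0.152·766.
So P* = 342/0.843 = 405, and then Q* = 766 - 1.03·405 = 349.

P* ≈ 405, Q* ≈ 349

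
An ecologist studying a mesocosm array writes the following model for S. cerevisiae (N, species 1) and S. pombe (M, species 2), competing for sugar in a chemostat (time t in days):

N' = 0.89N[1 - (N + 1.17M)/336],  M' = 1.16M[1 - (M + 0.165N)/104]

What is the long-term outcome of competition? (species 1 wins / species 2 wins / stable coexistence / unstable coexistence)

Compare the nullcline intercepts: K1/α12 = 336/1.17 = 287 > K2 = 104; K2/α21 = 104/0.165 = 630 > K1 = 336.
Since both inequalities hold, each species can invade when rare, so the interior equilibrium is stable.

stable coexistence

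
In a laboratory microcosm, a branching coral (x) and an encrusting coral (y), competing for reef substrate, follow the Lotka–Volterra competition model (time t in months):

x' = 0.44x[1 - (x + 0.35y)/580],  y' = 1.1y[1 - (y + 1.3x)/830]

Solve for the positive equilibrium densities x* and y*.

Setting both brackets to zero gives the nullclines x + 0.35y = 580 and 1.3x + y = 830.
Substituting y = 830 - 1.3x into the first: x(1 - 0.35·1.3) = 580 - 0.35·830.
So x* = 290/0.545 = 531, and then y* = 830 - 1.3·531 = 139.

x* ≈ 531, y* ≈ 139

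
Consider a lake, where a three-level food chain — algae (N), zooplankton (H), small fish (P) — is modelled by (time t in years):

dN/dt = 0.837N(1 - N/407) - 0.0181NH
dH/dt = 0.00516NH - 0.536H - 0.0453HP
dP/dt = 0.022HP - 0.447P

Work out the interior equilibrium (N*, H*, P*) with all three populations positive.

From dP/dt = 0: 0.022H* = 0.447, so H* = 20.3.
From dN/dt = 0: 0.837(1 - N*/407) = 0.0181·20.3, giving N* = 407·(1 - 0.439) = 228.
From dH/dt = 0: 0.00516·228 - 0.536 = 0.0453P*, so P* = 0.641/0.0453 = 14.2.

N* ≈ 228, H* ≈ 20.3, P* ≈ 14.2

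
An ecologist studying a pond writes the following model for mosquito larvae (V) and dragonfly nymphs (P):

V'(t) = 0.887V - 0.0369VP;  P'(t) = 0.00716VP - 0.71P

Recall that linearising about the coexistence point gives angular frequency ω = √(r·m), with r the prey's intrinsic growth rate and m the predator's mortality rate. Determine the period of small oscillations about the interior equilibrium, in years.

T ≈ 7.92 years

Here r = 0.887 and m = 0.71, so r·m = 0.63.
ω = √0.63 = 0.794 per year, hence T = 2π/ω ≈ 7.92 years.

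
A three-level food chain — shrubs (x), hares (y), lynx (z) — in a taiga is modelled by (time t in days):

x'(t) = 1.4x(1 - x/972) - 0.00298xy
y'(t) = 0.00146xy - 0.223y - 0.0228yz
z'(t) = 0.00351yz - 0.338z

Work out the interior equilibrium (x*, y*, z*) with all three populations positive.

From dz/dt = 0: 0.00351y* = 0.338, so y* = 96.3.
From dx/dt = 0: 1.4(1 - x*/972) = 0.00298·96.3, giving x* = 972·(1 - 0.205) = 773.
From dy/dt = 0: 0.00146·773 - 0.223 = 0.0228z*, so z* = 0.905/0.0228 = 39.7.

x* ≈ 773, y* ≈ 96.3, z* ≈ 39.7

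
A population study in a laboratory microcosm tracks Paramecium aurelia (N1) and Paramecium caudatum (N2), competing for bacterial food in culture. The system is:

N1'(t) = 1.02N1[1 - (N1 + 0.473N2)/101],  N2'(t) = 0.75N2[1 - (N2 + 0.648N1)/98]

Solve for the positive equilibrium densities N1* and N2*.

N1* ≈ 78.8, N2* ≈ 46.9

Setting both brackets to zero gives the nullclines N1 + 0.473N2 = 101 and 0.648N1 + N2 = 98.
Substituting N2 = 98 - 0.648N1 into the first: N1(1 - 0.473·0.648) = 101 - 0.473·98.
So N1* = 54.6/0.693 = 78.8, and then N2* = 98 - 0.648·78.8 = 46.9.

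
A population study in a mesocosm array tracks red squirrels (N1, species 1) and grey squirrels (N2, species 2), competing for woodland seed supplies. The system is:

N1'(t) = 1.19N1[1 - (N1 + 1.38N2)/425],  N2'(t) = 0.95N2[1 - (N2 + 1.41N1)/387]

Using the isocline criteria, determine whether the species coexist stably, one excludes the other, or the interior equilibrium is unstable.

unstable coexistence (outcome depends on initial conditions)

Compare the nullcline intercepts: K1/α12 = 425/1.38 = 308 < K2 = 387; K2/α21 = 387/1.41 = 274 < K1 = 425.
Since both are reversed, neither can invade when rare; the interior point is a saddle.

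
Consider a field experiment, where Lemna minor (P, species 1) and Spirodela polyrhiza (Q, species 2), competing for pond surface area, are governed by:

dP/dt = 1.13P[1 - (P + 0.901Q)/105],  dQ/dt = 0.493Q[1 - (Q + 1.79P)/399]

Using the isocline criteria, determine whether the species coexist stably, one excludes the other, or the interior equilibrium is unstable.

species 2 excludes species 1

Compare the nullcline intercepts: K1/α12 = 105/0.901 = 117 < K2 = 399; K2/α21 = 399/1.79 = 223 > K1 = 105.
Since the inequalities point opposite ways, species 2 can invade but species 1 cannot.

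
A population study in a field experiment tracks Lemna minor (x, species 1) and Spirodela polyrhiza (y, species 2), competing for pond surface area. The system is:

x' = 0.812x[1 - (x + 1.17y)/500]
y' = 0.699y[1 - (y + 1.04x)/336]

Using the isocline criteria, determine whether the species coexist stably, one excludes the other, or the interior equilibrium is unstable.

Compare the nullcline intercepts: K1/α12 = 500/1.17 = 427 > K2 = 336; K2/α21 = 336/1.04 = 323 < K1 = 500.
Since the inequalities point opposite ways, species 1 can invade but species 2 cannot.

species 1 excludes species 2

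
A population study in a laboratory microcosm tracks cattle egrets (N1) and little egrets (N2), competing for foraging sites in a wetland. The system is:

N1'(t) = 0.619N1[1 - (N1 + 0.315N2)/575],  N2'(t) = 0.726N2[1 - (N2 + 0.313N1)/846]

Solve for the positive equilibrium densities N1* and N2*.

Setting both brackets to zero gives the nullclines N1 + 0.315N2 = 575 and 0.313N1 + N2 = 846.
Substituting N2 = 846 - 0.313N1 into the first: N1(1 - 0.315·0.313) = 575 - 0.315·846.
So N1* = 309/0.901 = 342, and then N2* = 846 - 0.313·342 = 739.

N1* ≈ 342, N2* ≈ 739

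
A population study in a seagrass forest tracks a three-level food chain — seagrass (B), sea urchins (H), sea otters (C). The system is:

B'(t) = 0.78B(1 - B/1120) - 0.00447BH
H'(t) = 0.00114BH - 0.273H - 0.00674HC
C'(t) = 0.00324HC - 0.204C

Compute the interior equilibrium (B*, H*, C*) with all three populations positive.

From dC/dt = 0: 0.00324H* = 0.204, so H* = 63.
From dB/dt = 0: 0.78(1 - B*/1120) = 0.00447·63, giving B* = 1120·(1 - 0.361) = 716.
From dH/dt = 0: 0.00114·716 - 0.273 = 0.00674C*, so C* = 0.543/0.00674 = 80.6.

B* ≈ 716, H* ≈ 63, C* ≈ 80.6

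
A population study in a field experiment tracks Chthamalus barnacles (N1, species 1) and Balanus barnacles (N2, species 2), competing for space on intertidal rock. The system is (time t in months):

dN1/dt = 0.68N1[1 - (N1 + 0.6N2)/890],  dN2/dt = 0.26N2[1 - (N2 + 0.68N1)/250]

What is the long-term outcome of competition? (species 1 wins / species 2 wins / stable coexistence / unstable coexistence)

species 1 excludes species 2

Compare the nullcline intercepts: K1/α12 = 890/0.6 = 1480 > K2 = 250; K2/α21 = 250/0.68 = 368 < K1 = 890.
Since the inequalities point opposite ways, species 1 can invade but species 2 cannot.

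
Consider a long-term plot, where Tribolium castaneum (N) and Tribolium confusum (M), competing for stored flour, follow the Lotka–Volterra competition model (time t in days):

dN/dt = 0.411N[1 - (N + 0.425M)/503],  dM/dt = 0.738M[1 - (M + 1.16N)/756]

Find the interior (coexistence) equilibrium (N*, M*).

N* ≈ 358, M* ≈ 340

Setting both brackets to zero gives the nullclines N + 0.425M = 503 and 1.16N + M = 756.
Substituting M = 756 - 1.16N into the first: N(1 - 0.425·1.16) = 503 - 0.425·756.
So N* = 182/0.507 = 358, and then M* = 756 - 1.16·358 = 340.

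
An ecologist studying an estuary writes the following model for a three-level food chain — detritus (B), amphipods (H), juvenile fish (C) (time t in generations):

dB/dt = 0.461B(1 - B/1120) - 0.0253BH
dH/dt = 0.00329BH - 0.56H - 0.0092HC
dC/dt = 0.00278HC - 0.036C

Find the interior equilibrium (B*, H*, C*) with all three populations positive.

From dC/dt = 0: 0.00278H* = 0.036, so H* = 12.9.
From dB/dt = 0: 0.461(1 - B*/1120) = 0.0253·12.9, giving B* = 1120·(1 - 0.711) = 324.
From dH/dt = 0: 0.00329·324 - 0.56 = 0.0092C*, so C* = 0.506/0.0092 = 55.

B* ≈ 324, H* ≈ 12.9, C* ≈ 55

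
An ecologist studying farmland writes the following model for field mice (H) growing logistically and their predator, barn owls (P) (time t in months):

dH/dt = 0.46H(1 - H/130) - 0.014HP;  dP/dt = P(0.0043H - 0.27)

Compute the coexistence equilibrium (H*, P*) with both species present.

From dP/dt = 0 with P > 0: 0.0043H* = 0.27, so H* = 62.8.
Substitute into dH/dt = 0: 0.46(1 - 62.8/130) = 0.014P*.
The bracket is 0.517, giving P* = 0.238/0.014 = 17.

H* ≈ 62.8, P* ≈ 17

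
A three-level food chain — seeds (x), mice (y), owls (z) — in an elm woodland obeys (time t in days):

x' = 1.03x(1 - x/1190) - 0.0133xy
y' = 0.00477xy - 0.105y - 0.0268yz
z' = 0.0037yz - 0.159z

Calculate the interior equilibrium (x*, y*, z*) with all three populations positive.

From dz/dt = 0: 0.0037y* = 0.159, so y* = 43.
From dx/dt = 0: 1.03(1 - x*/1190) = 0.0133·43, giving x* = 1190·(1 - 0.555) = 530.
From dy/dt = 0: 0.00477·530 - 0.105 = 0.0268z*, so z* = 2.42/0.0268 = 90.4.

x* ≈ 530, y* ≈ 43, z* ≈ 90.4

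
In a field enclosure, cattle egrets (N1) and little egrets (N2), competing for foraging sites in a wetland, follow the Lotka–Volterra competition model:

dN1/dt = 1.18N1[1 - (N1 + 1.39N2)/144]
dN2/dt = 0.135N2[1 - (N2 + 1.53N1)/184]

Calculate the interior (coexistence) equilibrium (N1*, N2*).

N1* ≈ 99.2, N2* ≈ 32.2

Setting both brackets to zero gives the nullclines N1 + 1.39N2 = 144 and 1.53N1 + N2 = 184.
Substituting N2 = 184 - 1.53N1 into the first: N1(1 - 1.39·1.53) = 144 - 1.39·184.
So N1* = -112/-1.13 = 99.2, and then N2* = 184 - 1.53·99.2 = 32.2.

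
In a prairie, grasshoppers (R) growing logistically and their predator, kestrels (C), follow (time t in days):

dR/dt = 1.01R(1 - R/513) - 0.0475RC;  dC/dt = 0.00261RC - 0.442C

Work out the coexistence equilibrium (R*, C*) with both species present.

From dC/dt = 0 with C > 0: 0.00261R* = 0.442, so R* = 169.
Substitute into dR/dt = 0: 1.01(1 - 169/513) = 0.0475C*.
The bracket is 0.67, giving C* = 0.677/0.0475 = 14.2.

R* ≈ 169, C* ≈ 14.2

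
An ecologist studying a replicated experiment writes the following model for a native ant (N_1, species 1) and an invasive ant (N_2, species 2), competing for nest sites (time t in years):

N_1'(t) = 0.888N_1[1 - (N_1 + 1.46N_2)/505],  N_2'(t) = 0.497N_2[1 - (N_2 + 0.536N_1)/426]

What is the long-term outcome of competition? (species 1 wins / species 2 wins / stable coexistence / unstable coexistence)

Compare the nullcline intercepts: K1/α12 = 505/1.46 = 346 < K2 = 426; K2/α21 = 426/0.536 = 795 > K1 = 505.
Since the inequalities point opposite ways, species 2 can invade but species 1 cannot.

species 2 excludes species 1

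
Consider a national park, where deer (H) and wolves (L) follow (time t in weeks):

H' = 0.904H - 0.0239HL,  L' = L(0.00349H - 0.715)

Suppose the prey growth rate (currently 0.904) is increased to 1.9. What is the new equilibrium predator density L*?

L* ≈ 79.5

At the interior fixed point, setting dH/dt = 0 with H > 0 fixes L* = (prey growth rate)/(HL coefficient) — independent of the other coefficients.
With the change, L* = 1.9/0.0239 = 79.5; it rises from 37.8.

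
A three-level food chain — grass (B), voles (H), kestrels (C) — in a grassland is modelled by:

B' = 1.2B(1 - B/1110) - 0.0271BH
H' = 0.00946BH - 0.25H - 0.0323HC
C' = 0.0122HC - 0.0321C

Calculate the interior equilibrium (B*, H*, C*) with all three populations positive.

From dC/dt = 0: 0.0122H* = 0.0321, so H* = 2.63.
From dB/dt = 0: 1.2(1 - B*/1110) = 0.0271·2.63, giving B* = 1110·(1 - 0.0594) = 1040.
From dH/dt = 0: 0.00946·1040 - 0.25 = 0.0323C*, so C* = 9.63/0.0323 = 298.

B* ≈ 1040, H* ≈ 2.63, C* ≈ 298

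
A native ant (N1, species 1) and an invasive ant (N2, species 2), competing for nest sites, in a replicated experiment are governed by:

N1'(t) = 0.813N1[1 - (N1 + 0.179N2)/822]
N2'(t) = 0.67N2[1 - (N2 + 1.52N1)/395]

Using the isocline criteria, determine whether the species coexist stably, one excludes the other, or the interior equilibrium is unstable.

species 1 excludes species 2

Compare the nullcline intercepts: K1/α12 = 822/0.179 = 4590 > K2 = 395; K2/α21 = 395/1.52 = 260 < K1 = 822.
Since the inequalities point opposite ways, species 1 can invade but species 2 cannot.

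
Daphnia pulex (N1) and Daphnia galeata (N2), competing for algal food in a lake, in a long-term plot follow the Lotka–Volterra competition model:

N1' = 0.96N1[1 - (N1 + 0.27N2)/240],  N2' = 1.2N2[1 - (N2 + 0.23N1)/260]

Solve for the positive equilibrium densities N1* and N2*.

Setting both brackets to zero gives the nullclines N1 + 0.27N2 = 240 and 0.23N1 + N2 = 260.
Substituting N2 = 260 - 0.23N1 into the first: N1(1 - 0.27·0.23) = 240 - 0.27·260.
So N1* = 170/0.938 = 181, and then N2* = 260 - 0.23·181 = 218.

N1* ≈ 181, N2* ≈ 218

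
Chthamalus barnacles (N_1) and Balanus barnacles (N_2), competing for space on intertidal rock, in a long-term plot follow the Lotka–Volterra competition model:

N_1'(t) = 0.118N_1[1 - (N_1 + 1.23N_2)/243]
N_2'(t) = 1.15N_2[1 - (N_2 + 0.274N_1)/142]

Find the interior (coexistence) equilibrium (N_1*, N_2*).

Setting both brackets to zero gives the nullclines N_1 + 1.23N_2 = 243 and 0.274N_1 + N_2 = 142.
Substituting N_2 = 142 - 0.274N_1 into the first: N_1(1 - 1.23·0.274) = 243 - 1.23·142.
So N_1* = 68.3/0.663 = 103, and then N_2* = 142 - 0.274·103 = 114.

N_1* ≈ 103, N_2* ≈ 114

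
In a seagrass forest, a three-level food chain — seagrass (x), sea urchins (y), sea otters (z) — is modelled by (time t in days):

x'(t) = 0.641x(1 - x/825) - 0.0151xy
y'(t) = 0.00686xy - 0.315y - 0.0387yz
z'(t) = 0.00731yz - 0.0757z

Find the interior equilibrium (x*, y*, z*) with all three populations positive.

x* ≈ 624, y* ≈ 10.4, z* ≈ 102

From dz/dt = 0: 0.00731y* = 0.0757, so y* = 10.4.
From dx/dt = 0: 0.641(1 - x*/825) = 0.0151·10.4, giving x* = 825·(1 - 0.244) = 624.
From dy/dt = 0: 0.00686·624 - 0.315 = 0.0387z*, so z* = 3.96/0.0387 = 102.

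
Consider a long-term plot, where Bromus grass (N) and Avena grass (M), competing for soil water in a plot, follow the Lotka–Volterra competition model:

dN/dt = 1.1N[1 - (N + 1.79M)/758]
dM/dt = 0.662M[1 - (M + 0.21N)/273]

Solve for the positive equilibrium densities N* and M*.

Setting both brackets to zero gives the nullclines N + 1.79M = 758 and 0.21N + M = 273.
Substituting M = 273 - 0.21N into the first: N(1 - 1.79·0.21) = 758 - 1.79·273.
So N* = 269/0.624 = 432, and then M* = 273 - 0.21·432 = 182.

N* ≈ 432, M* ≈ 182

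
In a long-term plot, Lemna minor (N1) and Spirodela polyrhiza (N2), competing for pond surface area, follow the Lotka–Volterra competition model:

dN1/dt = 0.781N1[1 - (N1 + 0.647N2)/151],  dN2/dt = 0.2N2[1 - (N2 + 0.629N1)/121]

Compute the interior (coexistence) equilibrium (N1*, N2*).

Setting both brackets to zero gives the nullclines N1 + 0.647N2 = 151 and 0.629N1 + N2 = 121.
Substituting N2 = 121 - 0.629N1 into the first: N1(1 - 0.647·0.629) = 151 - 0.647·121.
So N1* = 72.7/0.593 = 123, and then N2* = 121 - 0.629·123 = 43.9.

N1* ≈ 123, N2* ≈ 43.9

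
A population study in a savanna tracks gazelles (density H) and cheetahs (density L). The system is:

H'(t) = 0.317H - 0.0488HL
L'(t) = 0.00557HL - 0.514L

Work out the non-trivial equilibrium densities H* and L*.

Set dL/dt = 0 with L > 0: 0.00557H - 0.514 = 0, so H* = 0.514/0.00557 = 92.3.
Set dH/dt = 0 with H > 0: 0.317 - 0.0488L = 0, so L* = 0.317/0.0488 = 6.5.

H* ≈ 92.3, L* ≈ 6.5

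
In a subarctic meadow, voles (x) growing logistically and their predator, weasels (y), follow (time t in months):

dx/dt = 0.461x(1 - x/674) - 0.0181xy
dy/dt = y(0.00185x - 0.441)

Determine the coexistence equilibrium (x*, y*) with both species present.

From dy/dt = 0 with y > 0: 0.00185x* = 0.441, so x* = 238.
Substitute into dx/dt = 0: 0.461(1 - 238/674) = 0.0181y*.
The bracket is 0.646, giving y* = 0.298/0.0181 = 16.5.

x* ≈ 238, y* ≈ 16.5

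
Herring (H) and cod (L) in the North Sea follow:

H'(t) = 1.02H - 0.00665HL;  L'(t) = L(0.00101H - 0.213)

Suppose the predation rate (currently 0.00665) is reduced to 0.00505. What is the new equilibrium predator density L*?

At the interior fixed point, setting dH/dt = 0 with H > 0 fixes L* = (prey growth rate)/(HL coefficient) — independent of the other coefficients.
With the change, L* = 1.02/0.00505 = 202; it rises from 153.

L* ≈ 202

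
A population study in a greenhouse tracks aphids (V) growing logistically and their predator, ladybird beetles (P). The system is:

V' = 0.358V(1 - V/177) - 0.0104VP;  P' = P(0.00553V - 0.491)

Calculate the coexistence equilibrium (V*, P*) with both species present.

From dP/dt = 0 with P > 0: 0.00553V* = 0.491, so V* = 88.8.
Substitute into dV/dt = 0: 0.358(1 - 88.8/177) = 0.0104P*.
The bracket is 0.498, giving P* = 0.178/0.0104 = 17.2.

V* ≈ 88.8, P* ≈ 17.2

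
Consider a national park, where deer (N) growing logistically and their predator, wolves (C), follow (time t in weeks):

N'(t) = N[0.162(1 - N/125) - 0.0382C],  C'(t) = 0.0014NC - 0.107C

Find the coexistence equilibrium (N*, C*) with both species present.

From dC/dt = 0 with C > 0: 0.0014N* = 0.107, so N* = 76.4.
Substitute into dN/dt = 0: 0.162(1 - 76.4/125) = 0.0382C*.
The bracket is 0.389, giving C* = 0.0629/0.0382 = 1.65.

N* ≈ 76.4, C* ≈ 1.65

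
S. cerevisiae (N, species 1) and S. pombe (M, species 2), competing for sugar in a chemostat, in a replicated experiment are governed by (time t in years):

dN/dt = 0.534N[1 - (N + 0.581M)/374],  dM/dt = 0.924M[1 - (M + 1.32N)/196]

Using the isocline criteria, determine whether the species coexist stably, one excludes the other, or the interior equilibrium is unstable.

Compare the nullcline intercepts: K1/α12 = 374/0.581 = 644 > K2 = 196; K2/α21 = 196/1.32 = 148 < K1 = 374.
Since the inequalities point opposite ways, species 1 can invade but species 2 cannot.

species 1 excludes species 2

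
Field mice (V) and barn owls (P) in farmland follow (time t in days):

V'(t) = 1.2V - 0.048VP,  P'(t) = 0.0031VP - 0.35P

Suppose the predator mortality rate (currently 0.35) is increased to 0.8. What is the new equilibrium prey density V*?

At the interior fixed point, setting dP/dt = 0 with P > 0 fixes V* = (predator death rate)/(VP coefficient) — independent of the other coefficients.
With the change, V* = 0.8/0.0031 = 258; it rises from 113.

V* ≈ 258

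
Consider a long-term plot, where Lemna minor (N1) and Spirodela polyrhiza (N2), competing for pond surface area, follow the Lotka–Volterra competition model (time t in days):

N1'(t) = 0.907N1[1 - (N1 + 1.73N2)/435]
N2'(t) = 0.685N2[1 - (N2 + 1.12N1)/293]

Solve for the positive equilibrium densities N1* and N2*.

N1* ≈ 76.7, N2* ≈ 207

Setting both brackets to zero gives the nullclines N1 + 1.73N2 = 435 and 1.12N1 + N2 = 293.
Substituting N2 = 293 - 1.12N1 into the first: N1(1 - 1.73·1.12) = 435 - 1.73·293.
So N1* = -71.9/-0.938 = 76.7, and then N2* = 293 - 1.12·76.7 = 207.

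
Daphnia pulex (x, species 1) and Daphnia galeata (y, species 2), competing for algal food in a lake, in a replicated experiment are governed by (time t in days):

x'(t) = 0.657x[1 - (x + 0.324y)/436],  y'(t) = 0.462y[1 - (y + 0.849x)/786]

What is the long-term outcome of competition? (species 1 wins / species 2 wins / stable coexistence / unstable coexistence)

stable coexistence

Compare the nullcline intercepts: K1/α12 = 436/0.324 = 1350 > K2 = 786; K2/α21 = 786/0.849 = 926 > K1 = 436.
Since both inequalities hold, each species can invade when rare, so the interior equilibrium is stable.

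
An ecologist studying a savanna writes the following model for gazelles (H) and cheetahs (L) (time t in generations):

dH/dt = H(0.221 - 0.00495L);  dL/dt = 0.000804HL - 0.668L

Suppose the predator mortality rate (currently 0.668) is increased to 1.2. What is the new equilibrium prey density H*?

H* ≈ 1490

At the interior fixed point, setting dL/dt = 0 with L > 0 fixes H* = (predator death rate)/(HL coefficient) — independent of the other coefficients.
With the change, H* = 1.2/0.000804 = 1490; it rises from 831.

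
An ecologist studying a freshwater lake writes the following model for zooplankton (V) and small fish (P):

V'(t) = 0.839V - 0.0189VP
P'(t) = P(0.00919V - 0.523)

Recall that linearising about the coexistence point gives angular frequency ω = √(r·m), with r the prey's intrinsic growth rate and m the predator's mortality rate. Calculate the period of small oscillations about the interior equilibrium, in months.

Here r = 0.839 and m = 0.523, so r·m = 0.439.
ω = √0.439 = 0.662 per month, hence T = 2π/ω ≈ 9.49 months.

T ≈ 9.49 months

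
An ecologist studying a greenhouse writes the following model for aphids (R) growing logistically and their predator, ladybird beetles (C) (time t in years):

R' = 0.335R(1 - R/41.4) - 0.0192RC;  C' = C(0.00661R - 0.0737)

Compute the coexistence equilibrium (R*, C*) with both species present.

From dC/dt = 0 with C > 0: 0.00661R* = 0.0737, so R* = 11.1.
Substitute into dR/dt = 0: 0.335(1 - 11.1/41.4) = 0.0192C*.
The bracket is 0.731, giving C* = 0.245/0.0192 = 12.7.

R* ≈ 11.1, C* ≈ 12.7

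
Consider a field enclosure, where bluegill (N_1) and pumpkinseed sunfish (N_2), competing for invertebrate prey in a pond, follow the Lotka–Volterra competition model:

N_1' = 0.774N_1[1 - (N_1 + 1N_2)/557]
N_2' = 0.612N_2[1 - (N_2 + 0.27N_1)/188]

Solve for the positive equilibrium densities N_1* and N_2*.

N_1* ≈ 505, N_2* ≈ 51.5

Setting both brackets to zero gives the nullclines N_1 + 1N_2 = 557 and 0.27N_1 + N_2 = 188.
Substituting N_2 = 188 - 0.27N_1 into the first: N_1(1 - 1·0.27) = 557 - 1·188.
So N_1* = 369/0.73 = 505, and then N_2* = 188 - 0.27·505 = 51.5.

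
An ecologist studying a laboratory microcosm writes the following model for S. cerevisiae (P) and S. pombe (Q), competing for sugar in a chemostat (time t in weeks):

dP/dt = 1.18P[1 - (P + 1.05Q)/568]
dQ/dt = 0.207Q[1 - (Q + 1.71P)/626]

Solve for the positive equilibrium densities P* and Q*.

P* ≈ 112, Q* ≈ 434

Setting both brackets to zero gives the nullclines P + 1.05Q = 568 and 1.71P + Q = 626.
Substituting Q = 626 - 1.71P into the first: P(1 - 1.05·1.71) = 568 - 1.05·626.
So P* = -89.3/-0.796 = 112, and then Q* = 626 - 1.71·112 = 434.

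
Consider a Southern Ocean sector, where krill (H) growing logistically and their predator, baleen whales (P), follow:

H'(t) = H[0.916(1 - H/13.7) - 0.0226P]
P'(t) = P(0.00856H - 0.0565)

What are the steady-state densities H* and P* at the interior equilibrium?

H* ≈ 6.6, P* ≈ 21

From dP/dt = 0 with P > 0: 0.00856H* = 0.0565, so H* = 6.6.
Substitute into dH/dt = 0: 0.916(1 - 6.6/13.7) = 0.0226P*.
The bracket is 0.518, giving P* = 0.475/0.0226 = 21.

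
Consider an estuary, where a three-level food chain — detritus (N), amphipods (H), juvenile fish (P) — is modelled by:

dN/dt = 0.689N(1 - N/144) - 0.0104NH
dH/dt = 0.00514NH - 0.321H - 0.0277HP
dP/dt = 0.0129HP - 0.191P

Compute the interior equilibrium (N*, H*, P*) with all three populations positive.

N* ≈ 112, H* ≈ 14.8, P* ≈ 9.16

From dP/dt = 0: 0.0129H* = 0.191, so H* = 14.8.
From dN/dt = 0: 0.689(1 - N*/144) = 0.0104·14.8, giving N* = 144·(1 - 0.223) = 112.
From dH/dt = 0: 0.00514·112 - 0.321 = 0.0277P*, so P* = 0.254/0.0277 = 9.16.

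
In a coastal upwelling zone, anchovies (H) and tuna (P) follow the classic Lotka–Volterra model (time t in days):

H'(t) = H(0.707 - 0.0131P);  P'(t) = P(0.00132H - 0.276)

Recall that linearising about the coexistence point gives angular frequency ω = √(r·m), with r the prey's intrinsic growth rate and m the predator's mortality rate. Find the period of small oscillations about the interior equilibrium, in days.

T ≈ 14.2 days

Here r = 0.707 and m = 0.276, so r·m = 0.195.
ω = √0.195 = 0.442 per day, hence T = 2π/ω ≈ 14.2 days.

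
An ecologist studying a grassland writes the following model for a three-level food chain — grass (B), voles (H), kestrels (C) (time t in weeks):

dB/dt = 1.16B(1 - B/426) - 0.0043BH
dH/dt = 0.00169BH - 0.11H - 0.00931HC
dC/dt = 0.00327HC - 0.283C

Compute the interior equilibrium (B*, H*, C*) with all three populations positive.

From dC/dt = 0: 0.00327H* = 0.283, so H* = 86.5.
From dB/dt = 0: 1.16(1 - B*/426) = 0.0043·86.5, giving B* = 426·(1 - 0.321) = 289.
From dH/dt = 0: 0.00169·289 - 0.11 = 0.00931C*, so C* = 0.379/0.00931 = 40.7.

B* ≈ 289, H* ≈ 86.5, C* ≈ 40.7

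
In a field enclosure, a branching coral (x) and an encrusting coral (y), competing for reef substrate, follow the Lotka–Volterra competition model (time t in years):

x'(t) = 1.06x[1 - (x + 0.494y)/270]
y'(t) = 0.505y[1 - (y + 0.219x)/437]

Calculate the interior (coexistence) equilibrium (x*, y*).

x* ≈ 60.7, y* ≈ 424

Setting both brackets to zero gives the nullclines x + 0.494y = 270 and 0.219x + y = 437.
Substituting y = 437 - 0.219x into the first: x(1 - 0.494·0.219) = 270 - 0.494·437.
So x* = 54.1/0.892 = 60.7, and then y* = 437 - 0.219·60.7 = 424.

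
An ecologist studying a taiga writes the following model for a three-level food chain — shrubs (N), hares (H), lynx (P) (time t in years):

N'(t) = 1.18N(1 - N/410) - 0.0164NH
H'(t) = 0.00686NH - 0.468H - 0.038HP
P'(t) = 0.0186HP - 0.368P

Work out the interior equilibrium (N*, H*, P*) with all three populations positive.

N* ≈ 297, H* ≈ 19.8, P* ≈ 41.3

From dP/dt = 0: 0.0186H* = 0.368, so H* = 19.8.
From dN/dt = 0: 1.18(1 - N*/410) = 0.0164·19.8, giving N* = 410·(1 - 0.275) = 297.
From dH/dt = 0: 0.00686·297 - 0.468 = 0.038P*, so P* = 1.57/0.038 = 41.3.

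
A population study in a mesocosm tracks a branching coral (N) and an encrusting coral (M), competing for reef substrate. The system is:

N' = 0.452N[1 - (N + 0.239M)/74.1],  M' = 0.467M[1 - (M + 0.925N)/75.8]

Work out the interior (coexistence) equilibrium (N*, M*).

N* ≈ 71.9, M* ≈ 9.32

Setting both brackets to zero gives the nullclines N + 0.239M = 74.1 and 0.925N + M = 75.8.
Substituting M = 75.8 - 0.925N into the first: N(1 - 0.239·0.925) = 74.1 - 0.239·75.8.
So N* = 56/0.779 = 71.9, and then M* = 75.8 - 0.925·71.9 = 9.32.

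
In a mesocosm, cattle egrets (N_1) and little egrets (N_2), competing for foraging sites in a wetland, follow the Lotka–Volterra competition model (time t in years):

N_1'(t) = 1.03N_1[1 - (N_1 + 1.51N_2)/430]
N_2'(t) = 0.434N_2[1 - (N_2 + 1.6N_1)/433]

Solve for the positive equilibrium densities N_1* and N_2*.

Setting both brackets to zero gives the nullclines N_1 + 1.51N_2 = 430 and 1.6N_1 + N_2 = 433.
Substituting N_2 = 433 - 1.6N_1 into the first: N_1(1 - 1.51·1.6) = 430 - 1.51·433.
So N_1* = -224/-1.42 = 158, and then N_2* = 433 - 1.6·158 = 180.

N_1* ≈ 158, N_2* ≈ 180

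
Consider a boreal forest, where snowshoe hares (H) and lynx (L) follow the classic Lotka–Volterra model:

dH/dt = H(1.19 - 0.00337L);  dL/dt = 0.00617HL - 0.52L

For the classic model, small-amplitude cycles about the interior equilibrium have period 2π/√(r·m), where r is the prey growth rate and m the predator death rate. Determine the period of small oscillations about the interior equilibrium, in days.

Here r = 1.19 and m = 0.52, so r·m = 0.619.
ω = √0.619 = 0.787 per day, hence T = 2π/ω ≈ 7.99 days.

T ≈ 7.99 days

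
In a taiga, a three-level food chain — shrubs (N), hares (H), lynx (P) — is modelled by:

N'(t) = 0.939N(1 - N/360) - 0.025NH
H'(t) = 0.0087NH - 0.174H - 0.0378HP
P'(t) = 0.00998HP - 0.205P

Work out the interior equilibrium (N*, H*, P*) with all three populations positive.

N* ≈ 163, H* ≈ 20.5, P* ≈ 32.9

From dP/dt = 0: 0.00998H* = 0.205, so H* = 20.5.
From dN/dt = 0: 0.939(1 - N*/360) = 0.025·20.5, giving N* = 360·(1 - 0.547) = 163.
From dH/dt = 0: 0.0087·163 - 0.174 = 0.0378P*, so P* = 1.25/0.0378 = 32.9.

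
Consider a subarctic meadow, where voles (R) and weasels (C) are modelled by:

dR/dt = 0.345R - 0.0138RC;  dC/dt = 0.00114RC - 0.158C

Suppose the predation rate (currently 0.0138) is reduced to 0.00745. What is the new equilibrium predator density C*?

C* ≈ 46.3

At the interior fixed point, setting dR/dt = 0 with R > 0 fixes C* = (prey growth rate)/(RC coefficient) — independent of the other coefficients.
With the change, C* = 0.345/0.00745 = 46.3; it rises from 25.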